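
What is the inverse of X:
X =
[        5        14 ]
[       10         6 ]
det(X) = -110
X⁻¹ =
[    -3/55      7/55 ]
[     1/11     -1/22 ]

For a 2×2 matrix X = [[a, b], [c, d]] with det(X) ≠ 0, X⁻¹ = (1/det(X)) * [[d, -b], [-c, a]].
det(X) = (5)*(6) - (14)*(10) = 30 - 140 = -110.
X⁻¹ = (1/-110) * [[6, -14], [-10, 5]].
Dividing each entry by -110 and reducing:
X⁻¹ =
[    -3/55      7/55 ]
[     1/11     -1/22 ]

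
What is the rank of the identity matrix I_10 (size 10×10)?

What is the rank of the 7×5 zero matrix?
rank(I_10) = 10, rank(0) = 0

The identity I_10 has 10 columns that are the standard basis vectors e_1, …, e_10. These are linearly independent, so all 10 columns are pivots and rank(I_10) = 10.
The 7×5 zero matrix has every entry zero, so every row is the zero row and there are no pivots; rank(0) = 0.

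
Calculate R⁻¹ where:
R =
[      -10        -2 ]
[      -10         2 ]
det(R) = -40
R⁻¹ =
[    -1/20     -1/20 ]
[     -1/4       1/4 ]

For a 2×2 matrix R = [[a, b], [c, d]] with det(R) ≠ 0, R⁻¹ = (1/det(R)) * [[d, -b], [-c, a]].
det(R) = (-10)*(2) - (-2)*(-10) = -20 - 20 = -40.
R⁻¹ = (1/-40) * [[2, 2], [10, -10]].
Dividing each entry by -40 and reducing:
R⁻¹ =
[    -1/20     -1/20 ]
[     -1/4       1/4 ]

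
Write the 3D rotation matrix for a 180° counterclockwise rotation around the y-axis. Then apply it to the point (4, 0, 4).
R = [[-1, 0, 0], [0, 1, 0], [0, 0, -1]]; R·(4, 0, 4) = (-4, 0, -4)

Rotation matrix for 180° around y-axis:
cos(180°) = -1, sin(180°) = 0
R = [[-1, 0, 0], [0, 1, 0], [0, 0, -1]]
Apply to (4, 0, 4): R·[4, 0, 4]ᵀ = (-4, 0, -4)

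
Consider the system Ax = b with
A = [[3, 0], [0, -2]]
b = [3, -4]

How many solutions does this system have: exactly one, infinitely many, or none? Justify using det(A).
Exactly one solution

Compute det(A) = (3)*(-2) - (0)*(0) = -6.
Because det(A) ≠ 0, A is invertible and Ax = b has a unique solution for every b (here x = A⁻¹ b).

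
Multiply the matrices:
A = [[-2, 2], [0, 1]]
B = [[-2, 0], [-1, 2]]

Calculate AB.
[[2, 4], [-1, 2]]

Each entry (i,j) of AB = sum over k of A[i][k]*B[k][j].
(AB)[0][0] = (-2)*(-2) + (2)*(-1) = 2
(AB)[0][1] = (-2)*(0) + (2)*(2) = 4
(AB)[1][0] = (0)*(-2) + (1)*(-1) = -1
(AB)[1][1] = (0)*(0) + (1)*(2) = 2
AB = [[2, 4], [-1, 2]]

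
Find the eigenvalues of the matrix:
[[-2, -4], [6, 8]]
λ = 2 and λ = 4

Characteristic equation: det(A - λI) = 0
λ² - (trace)λ + (det) = 0
λ² - (6)λ + (8) = 0
λ² - 6λ + 8 = 0
Solving: λ = 2, 4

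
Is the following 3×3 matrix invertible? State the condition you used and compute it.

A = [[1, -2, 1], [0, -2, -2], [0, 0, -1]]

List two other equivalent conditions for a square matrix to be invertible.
Yes, invertible; det(A) = 2 ≠ 0. Equivalent conditions: rank(A) = 3; Ax = 0 has only the trivial solution; 0 is not an eigenvalue; the columns of A are linearly independent.

To check invertibility, compute det(A).
The given matrix is triangular, so det(A) equals the product of its diagonal entries = 2 ≠ 0.
Since det(A) ≠ 0, A is invertible.
Equivalent conditions for a square matrix A to be invertible:
- rank(A) = 3 (full rank).
- The homogeneous system Ax = 0 has only the trivial solution x = 0.
- 0 is not an eigenvalue of A.
- The columns (equivalently rows) of A are linearly independent.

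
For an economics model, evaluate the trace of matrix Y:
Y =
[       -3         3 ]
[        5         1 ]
tr(Y) = -3 + 1 = -2

The trace of a square matrix is the sum of its diagonal entries.
Diagonal entries of Y: Y[0][0] = -3, Y[1][1] = 1.
tr(Y) = -3 + 1 = -2.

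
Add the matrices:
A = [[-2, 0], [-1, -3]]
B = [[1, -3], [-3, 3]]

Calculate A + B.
[[-1, -3], [-4, 0]]

Add corresponding elements:
(-2)+(1)=-1
(0)+(-3)=-3
(-1)+(-3)=-4
(-3)+(3)=0
A + B = [[-1, -3], [-4, 0]]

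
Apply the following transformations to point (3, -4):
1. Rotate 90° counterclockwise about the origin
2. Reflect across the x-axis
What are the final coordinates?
(4, -3)

Step 1: Rotate 90° → (4, 3)
Step 2: Reflect across the x-axis → (4, -3)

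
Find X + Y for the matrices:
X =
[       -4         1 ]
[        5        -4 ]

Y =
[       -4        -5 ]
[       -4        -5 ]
X + Y =
[       -8        -4 ]
[        1        -9 ]

Matrix addition is elementwise: (X+Y)[i][j] = X[i][j] + Y[i][j].
  (X+Y)[0][0] = (-4) + (-4) = -8
  (X+Y)[0][1] = (1) + (-5) = -4
  (X+Y)[1][0] = (5) + (-4) = 1
  (X+Y)[1][1] = (-4) + (-5) = -9
X + Y =
[       -8        -4 ]
[        1        -9 ]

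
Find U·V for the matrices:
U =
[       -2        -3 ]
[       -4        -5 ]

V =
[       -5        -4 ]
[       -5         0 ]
UV =
[       25         8 ]
[       45        16 ]

Matrix multiplication: (UV)[i][j] = sum over k of U[i][k] * V[k][j].
  (UV)[0][0] = (-2)*(-5) + (-3)*(-5) = 25
  (UV)[0][1] = (-2)*(-4) + (-3)*(0) = 8
  (UV)[1][0] = (-4)*(-5) + (-5)*(-5) = 45
  (UV)[1][1] = (-4)*(-4) + (-5)*(0) = 16
UV =
[       25         8 ]
[       45        16 ]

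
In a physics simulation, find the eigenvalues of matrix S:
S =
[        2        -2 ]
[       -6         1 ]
λ = -2, 5

Solve det(S - λI) = 0. For a 2×2 matrix the characteristic equation is λ² - (trace)λ + det = 0.
trace(S) = a + d = 2 + 1 = 3.
det(S) = a*d - b*c = (2)*(1) - (-2)*(-6) = 2 - 12 = -10.
Characteristic equation: λ² - (3)λ + (-10) = 0.
Discriminant = (3)² - 4*(-10) = 9 + 40 = 49.
λ = (3 ± √49) / 2 = (3 ± 7) / 2 = -2, 5.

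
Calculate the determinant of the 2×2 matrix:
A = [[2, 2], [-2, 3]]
10

For A = [[a, b], [c, d]], det(A) = a*d - b*c.
det(A) = (2)*(3) - (2)*(-2) = 6 - -4 = 10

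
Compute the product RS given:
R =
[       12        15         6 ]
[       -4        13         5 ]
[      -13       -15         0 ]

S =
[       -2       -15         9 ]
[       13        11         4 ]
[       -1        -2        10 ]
RS =
[      165       -27       228 ]
[      172       193        66 ]
[     -169        30      -177 ]

Matrix multiplication: (RS)[i][j] = sum over k of R[i][k] * S[k][j].
  (RS)[0][0] = (12)*(-2) + (15)*(13) + (6)*(-1) = 165
  (RS)[0][1] = (12)*(-15) + (15)*(11) + (6)*(-2) = -27
  (RS)[0][2] = (12)*(9) + (15)*(4) + (6)*(10) = 228
  (RS)[1][0] = (-4)*(-2) + (13)*(13) + (5)*(-1) = 172
  (RS)[1][1] = (-4)*(-15) + (13)*(11) + (5)*(-2) = 193
  (RS)[1][2] = (-4)*(9) + (13)*(4) + (5)*(10) = 66
  (RS)[2][0] = (-13)*(-2) + (-15)*(13) + (0)*(-1) = -169
  (RS)[2][1] = (-13)*(-15) + (-15)*(11) + (0)*(-2) = 30
  (RS)[2][2] = (-13)*(9) + (-15)*(4) + (0)*(10) = -177
RS =
[      165       -27       228 ]
[      172       193        66 ]
[     -169        30      -177 ]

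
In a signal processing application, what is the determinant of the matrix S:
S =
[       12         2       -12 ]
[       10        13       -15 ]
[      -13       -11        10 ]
det(S) = -938

Expand along row 0 (cofactor expansion): det(S) = a*(e*i - f*h) - b*(d*i - f*g) + c*(d*h - e*g), where the 3×3 is [[a, b, c], [d, e, f], [g, h, i]].
Minor M_00 = (13)*(10) - (-15)*(-11) = 130 - 165 = -35.
Minor M_01 = (10)*(10) - (-15)*(-13) = 100 - 195 = -95.
Minor M_02 = (10)*(-11) - (13)*(-13) = -110 + 169 = 59.
det(S) = (12)*(-35) - (2)*(-95) + (-12)*(59) = -420 + 190 - 708 = -938.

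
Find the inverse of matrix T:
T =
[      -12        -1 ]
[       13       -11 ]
det(T) = 145
T⁻¹ =
[  -11/145     1/145 ]
[  -13/145   -12/145 ]

For a 2×2 matrix T = [[a, b], [c, d]] with det(T) ≠ 0, T⁻¹ = (1/det(T)) * [[d, -b], [-c, a]].
det(T) = (-12)*(-11) - (-1)*(13) = 132 + 13 = 145.
T⁻¹ = (1/145) * [[-11, 1], [-13, -12]].
Dividing each entry by 145 and reducing:
T⁻¹ =
[  -11/145     1/145 ]
[  -13/145   -12/145 ]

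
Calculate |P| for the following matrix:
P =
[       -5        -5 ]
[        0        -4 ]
det(P) = 20

For a 2×2 matrix [[a, b], [c, d]], det = a*d - b*c.
det(P) = (-5)*(-4) - (-5)*(0) = 20 - 0 = 20.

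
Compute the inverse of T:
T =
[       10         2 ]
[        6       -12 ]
det(T) = -132
T⁻¹ =
[     1/11      1/66 ]
[     1/22     -5/66 ]

For a 2×2 matrix T = [[a, b], [c, d]] with det(T) ≠ 0, T⁻¹ = (1/det(T)) * [[d, -b], [-c, a]].
det(T) = (10)*(-12) - (2)*(6) = -120 - 12 = -132.
T⁻¹ = (1/-132) * [[-12, -2], [-6, 10]].
Dividing each entry by -132 and reducing:
T⁻¹ =
[     1/11      1/66 ]
[     1/22     -5/66 ]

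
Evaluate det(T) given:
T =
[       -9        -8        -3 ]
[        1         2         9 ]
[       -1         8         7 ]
det(T) = 620

Expand along row 0 (cofactor expansion): det(T) = a*(e*i - f*h) - b*(d*i - f*g) + c*(d*h - e*g), where the 3×3 is [[a, b, c], [d, e, f], [g, h, i]].
Minor M_00 = (2)*(7) - (9)*(8) = 14 - 72 = -58.
Minor M_01 = (1)*(7) - (9)*(-1) = 7 + 9 = 16.
Minor M_02 = (1)*(8) - (2)*(-1) = 8 + 2 = 10.
det(T) = (-9)*(-58) - (-8)*(16) + (-3)*(10) = 522 + 128 - 30 = 620.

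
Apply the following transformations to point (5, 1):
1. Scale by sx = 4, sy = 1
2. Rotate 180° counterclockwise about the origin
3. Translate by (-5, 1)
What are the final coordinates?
(-25, 0)

Step 1: Scale → (20, 1)
Step 2: Rotate 180° → (-20, -1)
Step 3: Translate → (-25, 0)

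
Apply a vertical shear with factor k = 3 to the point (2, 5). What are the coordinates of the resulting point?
(2, 11)

Shear matrix for vertical shear with factor k = 3:
[[1, 0], [3, 1]]
Result: (2, 5) → (2, 11)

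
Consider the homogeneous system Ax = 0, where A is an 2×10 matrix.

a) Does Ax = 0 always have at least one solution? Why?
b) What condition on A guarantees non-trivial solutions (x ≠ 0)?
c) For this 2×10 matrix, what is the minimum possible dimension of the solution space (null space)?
a) Yes, x = 0 is always a solution. b) When A has linearly dependent columns (rank < n). c) Minimum nullity = 8.

a) x = 0 satisfies A·0 = 0, so the zero vector is always a solution.
b) Non-trivial solutions exist iff the columns of A are linearly dependent, equivalently rank(A) < n (the number of columns).
c) By rank-nullity, rank(A) + nullity(A) = n = 10. Since A has only 2 rows, rank(A) ≤ 2, so nullity(A) ≥ 10 - 2 = 8.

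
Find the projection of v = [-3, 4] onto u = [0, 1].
[0, 4]

The projection of v onto u is proj_u(v) = ((v·u) / (u·u)) · u.
v·u = (-3)*(0) + (4)*(1) = 4.
u·u = (0)*(0) + (1)*(1) = 1.
coefficient = 4 / 1 = 4.
proj_u(v) = 4 · [0, 1] = [0, 4].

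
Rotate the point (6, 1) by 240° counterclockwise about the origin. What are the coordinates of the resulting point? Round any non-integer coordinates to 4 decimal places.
(-2.1340, -5.6962)

Rotation matrix R(θ) = [[cos θ, -sin θ], [sin θ, cos θ]]; for θ = 240°:
R = [[-1/2, √3/2], [-√3/2, -1/2]]
Result: R × [6, 1]ᵀ = [-1/2·6 + (√3/2)·1, -√3/2·6 + (-1/2)·1]ᵀ = (-2.1340, -5.6962)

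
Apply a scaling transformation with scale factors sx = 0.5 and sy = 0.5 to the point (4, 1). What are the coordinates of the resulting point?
(2.0, 0.5)

Scaling matrix:
[[0.50, 0], [0, 0.50]]
Result: (4 × 0.5, 1 × 0.5) = (2.0, 0.5)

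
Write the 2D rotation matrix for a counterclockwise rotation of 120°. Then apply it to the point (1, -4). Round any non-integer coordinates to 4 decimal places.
R = [[-1/2, -√3/2], [√3/2, -1/2]]; R·(1, -4) = (2.9641, 2.8660)

Rotation matrix formula: R(θ) = [[cos θ, -sin θ], [sin θ, cos θ]]
For θ = 120°:
cos(120°) = -1/2
sin(120°) = √3/2
R = [[-1/2, -√3/2], [√3/2, -1/2]]
Apply to (1, -4): [-1/2·1 + (-√3/2)·-4, √3/2·1 + -1/2·-4] = (2.9641, 2.8660)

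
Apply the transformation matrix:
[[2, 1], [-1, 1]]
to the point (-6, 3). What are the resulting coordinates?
(-9, 9)

Matrix multiplication:
[[2, 1], [-1, 1]] × [-6, 3]ᵀ
= [2×-6 + 1×3, -1×-6 + 1×3]ᵀ
= [-9.0000, 9.0000]ᵀ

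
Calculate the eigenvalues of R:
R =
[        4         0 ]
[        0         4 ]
λ = 4, 4

Solve det(R - λI) = 0. For a 2×2 matrix the characteristic equation is λ² - (trace)λ + det = 0.
trace(R) = a + d = 4 + 4 = 8.
det(R) = a*d - b*c = (4)*(4) - (0)*(0) = 16 - 0 = 16.
Characteristic equation: λ² - (8)λ + (16) = 0.
Discriminant = (8)² - 4*(16) = 64 - 64 = 0.
λ = (8 ± √0) / 2 = (8 ± 0) / 2 = 4, 4.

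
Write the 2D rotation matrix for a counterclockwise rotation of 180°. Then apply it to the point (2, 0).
R = [[-1, 0], [0, -1]]; R·(2, 0) = (-2, 0)

Rotation matrix formula: R(θ) = [[cos θ, -sin θ], [sin θ, cos θ]]
For θ = 180°:
cos(180°) = -1
sin(180°) = 0
R = [[-1, 0], [0, -1]]
Apply to (2, 0): [-1·2 + (0)·0, 0·2 + -1·0] = (-2, 0)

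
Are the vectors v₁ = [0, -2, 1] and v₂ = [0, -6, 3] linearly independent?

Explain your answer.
No, linearly dependent (v₂ = 3·v₁)

Check whether there is a scalar k with v₂ = k·v₁.
Comparing components, k = 3 satisfies 3·[0, -2, 1] = [0, -6, 3].
Since v₂ is a scalar multiple of v₁, the two vectors are linearly dependent.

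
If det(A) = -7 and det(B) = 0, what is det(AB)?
0

Use the multiplicative property of determinants: det(AB) = det(A)*det(B).
det(AB) = (-7)*(0) = 0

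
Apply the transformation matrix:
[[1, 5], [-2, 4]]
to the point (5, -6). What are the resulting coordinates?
(-25, -34)

Matrix multiplication:
[[1, 5], [-2, 4]] × [5, -6]ᵀ
= [1×5 + 5×-6, -2×5 + 4×-6]ᵀ
= [-25.0000, -34.0000]ᵀ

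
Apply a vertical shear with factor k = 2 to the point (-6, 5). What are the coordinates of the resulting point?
(-6, -7)

Shear matrix for vertical shear with factor k = 2:
[[1, 0], [2, 1]]
Result: (-6, 5) → (-6, -7)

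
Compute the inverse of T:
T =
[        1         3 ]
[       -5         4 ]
det(T) = 19
T⁻¹ =
[     4/19     -3/19 ]
[     5/19      1/19 ]

For a 2×2 matrix T = [[a, b], [c, d]] with det(T) ≠ 0, T⁻¹ = (1/det(T)) * [[d, -b], [-c, a]].
det(T) = (1)*(4) - (3)*(-5) = 4 + 15 = 19.
T⁻¹ = (1/19) * [[4, -3], [5, 1]].
Dividing each entry by 19 and reducing:
T⁻¹ =
[     4/19     -3/19 ]
[     5/19      1/19 ]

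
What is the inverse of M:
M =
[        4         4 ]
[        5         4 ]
det(M) = -4
M⁻¹ =
[       -1         1 ]
[      5/4        -1 ]

For a 2×2 matrix M = [[a, b], [c, d]] with det(M) ≠ 0, M⁻¹ = (1/det(M)) * [[d, -b], [-c, a]].
det(M) = (4)*(4) - (4)*(5) = 16 - 20 = -4.
M⁻¹ = (1/-4) * [[4, -4], [-5, 4]].
Dividing each entry by -4 and reducing:
M⁻¹ =
[       -1         1 ]
[      5/4        -1 ]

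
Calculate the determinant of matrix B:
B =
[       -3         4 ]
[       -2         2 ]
det(B) = 2

For a 2×2 matrix [[a, b], [c, d]], det = a*d - b*c.
det(B) = (-3)*(2) - (4)*(-2) = -6 + 8 = 2.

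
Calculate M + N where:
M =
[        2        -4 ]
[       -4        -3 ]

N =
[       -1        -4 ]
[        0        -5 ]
M + N =
[        1        -8 ]
[       -4        -8 ]

Matrix addition is elementwise: (M+N)[i][j] = M[i][j] + N[i][j].
  (M+N)[0][0] = (2) + (-1) = 1
  (M+N)[0][1] = (-4) + (-4) = -8
  (M+N)[1][0] = (-4) + (0) = -4
  (M+N)[1][1] = (-3) + (-5) = -8
M + N =
[        1        -8 ]
[       -4        -8 ]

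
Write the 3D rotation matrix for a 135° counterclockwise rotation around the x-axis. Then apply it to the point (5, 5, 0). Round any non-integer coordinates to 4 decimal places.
R = [[1, 0, 0], [0, -√2/2, -√2/2], [0, √2/2, -√2/2]]; R·(5, 5, 0) = (5.0000, -3.5355, 3.5355)

Rotation matrix for 135° around x-axis:
cos(135°) = -√2/2, sin(135°) = √2/2
R = [[1, 0, 0], [0, -√2/2, -√2/2], [0, √2/2, -√2/2]]
Apply to (5, 5, 0): R·[5, 5, 0]ᵀ = (5.0000, -3.5355, 3.5355)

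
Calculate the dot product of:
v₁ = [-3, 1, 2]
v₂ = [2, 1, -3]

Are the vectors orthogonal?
-11, No

The dot product is the sum of products of corresponding components.
v₁·v₂ = (-3)*(2) + (1)*(1) + (2)*(-3) = -6 + 1 - 6 = -11.
Two vectors are orthogonal iff their dot product is 0; here the dot product is -11, so the vectors are not orthogonal.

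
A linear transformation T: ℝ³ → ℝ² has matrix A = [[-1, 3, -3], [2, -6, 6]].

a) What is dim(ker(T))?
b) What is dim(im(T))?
dim(ker) = 2, dim(im) = 1

Observe that row 2 = -2 × row 1 (so the rows are linearly dependent).
Thus rank(A) = 1 (only one linearly independent row).
dim(im(T)) = rank(A) = 1.
By the rank-nullity theorem applied to T: ℝ³ → ℝ², rank(A) + nullity(A) = 3 (the domain dimension), so dim(ker(T)) = 3 - 1 = 2.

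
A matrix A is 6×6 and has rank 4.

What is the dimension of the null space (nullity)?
2

The rank-nullity theorem for an m×n matrix states:
rank(A) + nullity(A) = n (the number of columns).
Here n = 6 and rank(A) = 4, so nullity(A) = 6 - 4 = 2.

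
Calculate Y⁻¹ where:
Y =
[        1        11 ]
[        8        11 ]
det(Y) = -77
Y⁻¹ =
[     -1/7       1/7 ]
[     8/77     -1/77 ]

For a 2×2 matrix Y = [[a, b], [c, d]] with det(Y) ≠ 0, Y⁻¹ = (1/det(Y)) * [[d, -b], [-c, a]].
det(Y) = (1)*(11) - (11)*(8) = 11 - 88 = -77.
Y⁻¹ = (1/-77) * [[11, -11], [-8, 1]].
Dividing each entry by -77 and reducing:
Y⁻¹ =
[     -1/7       1/7 ]
[     8/77     -1/77 ]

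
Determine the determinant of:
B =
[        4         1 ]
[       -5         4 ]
det(B) = 21

For a 2×2 matrix [[a, b], [c, d]], det = a*d - b*c.
det(B) = (4)*(4) - (1)*(-5) = 16 + 5 = 21.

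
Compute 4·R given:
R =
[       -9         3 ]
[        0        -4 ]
4R =
[      -36        12 ]
[        0       -16 ]

Scalar multiplication is elementwise: (4R)[i][j] = 4 * R[i][j].
  (4R)[0][0] = 4 * (-9) = -36
  (4R)[0][1] = 4 * (3) = 12
  (4R)[1][0] = 4 * (0) = 0
  (4R)[1][1] = 4 * (-4) = -16
4R =
[      -36        12 ]
[        0       -16 ]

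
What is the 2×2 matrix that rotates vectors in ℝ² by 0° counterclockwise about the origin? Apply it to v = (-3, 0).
R = [[1, 0], [0, 1]]; R·v = (-3, 0)

A counterclockwise rotation by angle θ in ℝ² has matrix R(θ) = [[cos θ, -sin θ], [sin θ, cos θ]].
For θ = 0°: cos θ = 1, sin θ = 0.
R(0°) = [[1, 0], [0, 1]].
R·v = [1·-3 + (0)·0, 0·-3 + 1·0] = (-3, 0).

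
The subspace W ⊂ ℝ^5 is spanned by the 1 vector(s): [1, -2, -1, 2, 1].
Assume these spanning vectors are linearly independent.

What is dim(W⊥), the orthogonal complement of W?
dim(W⊥) = 4

For any subspace W of ℝ^n, dim(W) + dim(W⊥) = n (the whole-space dimension).
Here the given 1 vectors are linearly independent, so dim(W) = 1.
Thus dim(W⊥) = n - dim(W) = 5 - 1 = 4.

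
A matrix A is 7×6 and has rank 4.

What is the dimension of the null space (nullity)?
2

The rank-nullity theorem for an m×n matrix states:
rank(A) + nullity(A) = n (the number of columns).
Here n = 6 and rank(A) = 4, so nullity(A) = 6 - 4 = 2.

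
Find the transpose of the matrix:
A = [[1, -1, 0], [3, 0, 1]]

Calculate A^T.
[[1, 3], [-1, 0], [0, 1]]

The transpose sends entry (i,j) to (j,i); rows become columns.
Row 0 of A: [1, -1, 0] -> column 0 of A^T.
Row 1 of A: [3, 0, 1] -> column 1 of A^T.
A^T = [[1, 3], [-1, 0], [0, 1]]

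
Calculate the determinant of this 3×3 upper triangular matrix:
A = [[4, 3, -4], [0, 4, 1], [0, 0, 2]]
32

The determinant of a triangular matrix is the product of its diagonal entries (the off-diagonal entries above the diagonal do not affect it).
det(A) = (4) * (4) * (2) = 32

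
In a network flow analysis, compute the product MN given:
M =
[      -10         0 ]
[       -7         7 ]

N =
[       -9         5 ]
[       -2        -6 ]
MN =
[       90       -50 ]
[       49       -77 ]

Matrix multiplication: (MN)[i][j] = sum over k of M[i][k] * N[k][j].
  (MN)[0][0] = (-10)*(-9) + (0)*(-2) = 90
  (MN)[0][1] = (-10)*(5) + (0)*(-6) = -50
  (MN)[1][0] = (-7)*(-9) + (7)*(-2) = 49
  (MN)[1][1] = (-7)*(5) + (7)*(-6) = -77
MN =
[       90       -50 ]
[       49       -77 ]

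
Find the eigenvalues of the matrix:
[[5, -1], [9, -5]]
λ = -4 and λ = 4

Characteristic equation: det(A - λI) = 0
λ² - (trace)λ + (det) = 0
λ² - (0)λ + (-16) = 0
λ² - 0λ - 16 = 0
Solving: λ = -4, 4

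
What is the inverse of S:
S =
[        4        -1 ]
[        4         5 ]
det(S) = 24
S⁻¹ =
[     5/24      1/24 ]
[     -1/6       1/6 ]

For a 2×2 matrix S = [[a, b], [c, d]] with det(S) ≠ 0, S⁻¹ = (1/det(S)) * [[d, -b], [-c, a]].
det(S) = (4)*(5) - (-1)*(4) = 20 + 4 = 24.
S⁻¹ = (1/24) * [[5, 1], [-4, 4]].
Dividing each entry by 24 and reducing:
S⁻¹ =
[     5/24      1/24 ]
[     -1/6       1/6 ]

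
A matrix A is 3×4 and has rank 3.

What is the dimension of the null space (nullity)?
1

The rank-nullity theorem for an m×n matrix states:
rank(A) + nullity(A) = n (the number of columns).
Here n = 4 and rank(A) = 3, so nullity(A) = 4 - 3 = 1.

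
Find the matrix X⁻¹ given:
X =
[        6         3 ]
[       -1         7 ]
det(X) = 45
X⁻¹ =
[     7/45     -1/15 ]
[     1/45      2/15 ]

For a 2×2 matrix X = [[a, b], [c, d]] with det(X) ≠ 0, X⁻¹ = (1/det(X)) * [[d, -b], [-c, a]].
det(X) = (6)*(7) - (3)*(-1) = 42 + 3 = 45.
X⁻¹ = (1/45) * [[7, -3], [1, 6]].
Dividing each entry by 45 and reducing:
X⁻¹ =
[     7/45     -1/15 ]
[     1/45      2/15 ]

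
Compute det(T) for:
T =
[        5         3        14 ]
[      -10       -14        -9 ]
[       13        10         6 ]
det(T) = 1007

Expand along row 0 (cofactor expansion): det(T) = a*(e*i - f*h) - b*(d*i - f*g) + c*(d*h - e*g), where the 3×3 is [[a, b, c], [d, e, f], [g, h, i]].
Minor M_00 = (-14)*(6) - (-9)*(10) = -84 + 90 = 6.
Minor M_01 = (-10)*(6) - (-9)*(13) = -60 + 117 = 57.
Minor M_02 = (-10)*(10) - (-14)*(13) = -100 + 182 = 82.
det(T) = (5)*(6) - (3)*(57) + (14)*(82) = 30 - 171 + 1148 = 1007.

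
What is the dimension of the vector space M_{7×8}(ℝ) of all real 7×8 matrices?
Dimension = 56

A real 7×8 matrix is determined by its 7·8 = 56 independent entries.
A standard basis is {E_ij : 1 ≤ i ≤ 7, 1 ≤ j ≤ 8}, where E_ij has a 1 in position (i, j) and 0 elsewhere — there are 56 such matrices, and they are linearly independent and span M_{7×8}(ℝ).
Therefore dim(M_{7×8}(ℝ)) = 56.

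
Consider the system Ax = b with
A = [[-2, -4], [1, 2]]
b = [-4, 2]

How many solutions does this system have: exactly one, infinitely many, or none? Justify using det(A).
Infinitely many solutions

det(A) = (-2)*(2) - (-4)*(1) = 0, so A is singular (column 2 is 2 times column 1).
b = [-4, 2] = 2 * column 1 of A, so b lies in the column space of A.
A singular matrix whose right-hand side is in its column space gives a 1-parameter family of solutions — infinitely many.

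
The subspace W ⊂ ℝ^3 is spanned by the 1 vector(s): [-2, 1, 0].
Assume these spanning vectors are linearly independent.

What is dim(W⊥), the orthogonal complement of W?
dim(W⊥) = 2

For any subspace W of ℝ^n, dim(W) + dim(W⊥) = n (the whole-space dimension).
Here the given 1 vectors are linearly independent, so dim(W) = 1.
Thus dim(W⊥) = n - dim(W) = 3 - 1 = 2.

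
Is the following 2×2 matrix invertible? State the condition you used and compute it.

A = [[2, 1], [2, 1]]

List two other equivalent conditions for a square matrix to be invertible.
No, not invertible; det(A) = 0 (two rows are equal, so the rows are linearly dependent). Equivalent conditions (failing for this A): rank(A) < 2; Ax = 0 has non-trivial solutions; 0 is an eigenvalue; the columns are linearly dependent.

To check invertibility, compute det(A).
In this matrix, row 0 and the last row are identical, so one row is a scalar multiple of another and the rows are linearly dependent.
A matrix with linearly dependent rows has det = 0 and is not invertible.
Equivalent failed conditions:
- rank(A) < 2.
- Ax = 0 has non-trivial solutions.
- 0 is an eigenvalue.
- The columns are linearly dependent.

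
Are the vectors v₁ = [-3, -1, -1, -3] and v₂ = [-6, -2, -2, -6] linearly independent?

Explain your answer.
No, linearly dependent (v₂ = 2·v₁)

Check whether there is a scalar k with v₂ = k·v₁.
Comparing components, k = 2 satisfies 2·[-3, -1, -1, -3] = [-6, -2, -2, -6].
Since v₂ is a scalar multiple of v₁, the two vectors are linearly dependent.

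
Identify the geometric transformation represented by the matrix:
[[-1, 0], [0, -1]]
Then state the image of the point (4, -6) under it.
rotation by 180° (or reflection through origin); image of (4, -6) is (-4, 6)

This matches the form [[cos θ, -sin θ], [sin θ, cos θ]] of a rotation matrix; reading off cos θ and sin θ gives the angle.
The matrix [[-1, 0], [0, -1]] represents: rotation by 180° (or reflection through origin).
Applying it to (4, -6): [-1·4 + 0·-6, 0·4 + -1·-6] = (-4, 6).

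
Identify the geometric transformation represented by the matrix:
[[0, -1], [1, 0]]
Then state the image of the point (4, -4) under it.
rotation by 90° counterclockwise; image of (4, -4) is (4, 4)

This matches the form [[cos θ, -sin θ], [sin θ, cos θ]] of a rotation matrix; reading off cos θ and sin θ gives the angle.
The matrix [[0, -1], [1, 0]] represents: rotation by 90° counterclockwise.
Applying it to (4, -4): [0·4 + -1·-4, 1·4 + 0·-4] = (4, 4).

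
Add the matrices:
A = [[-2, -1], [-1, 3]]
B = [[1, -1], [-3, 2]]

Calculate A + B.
[[-1, -2], [-4, 5]]

Add corresponding elements:
(-2)+(1)=-1
(-1)+(-1)=-2
(-1)+(-3)=-4
(3)+(2)=5
A + B = [[-1, -2], [-4, 5]]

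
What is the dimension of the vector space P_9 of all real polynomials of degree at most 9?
Dimension = 10

A polynomial of degree at most 9 can be written as a₀ + a₁x + a₂x² + … + a_9x^9, with 10 free coefficients a₀, …, a_9.
The set {1, x, x², …, x^9} is a basis: it spans P_9 (every such polynomial is a linear combination of these) and is linearly independent (a polynomial is zero iff all its coefficients are zero).
Therefore dim(P_9) = 9 + 1 = 10.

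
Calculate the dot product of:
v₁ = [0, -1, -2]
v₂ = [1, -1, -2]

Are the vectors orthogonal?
5, No

The dot product is the sum of products of corresponding components.
v₁·v₂ = (0)*(1) + (-1)*(-1) + (-2)*(-2) = 0 + 1 + 4 = 5.
Two vectors are orthogonal iff their dot product is 0; here the dot product is 5, so the vectors are not orthogonal.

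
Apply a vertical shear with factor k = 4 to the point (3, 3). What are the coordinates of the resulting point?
(3, 15)

Shear matrix for vertical shear with factor k = 4:
[[1, 0], [4, 1]]
Result: (3, 3) → (3, 15)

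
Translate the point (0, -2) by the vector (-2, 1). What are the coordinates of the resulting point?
(-2, -1)

Translation by (-2, 1):
x' = 0 + -2 = -2
y' = -2 + 1 = -1
Homogeneous matrix: [[1, 0, -2], [0, 1, 1], [0, 0, 1]]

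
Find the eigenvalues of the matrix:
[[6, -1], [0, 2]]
λ = 2 and λ = 6

Characteristic equation: det(A - λI) = 0
λ² - (trace)λ + (det) = 0
λ² - (8)λ + (12) = 0
λ² - 8λ + 12 = 0
Solving: λ = 2, 6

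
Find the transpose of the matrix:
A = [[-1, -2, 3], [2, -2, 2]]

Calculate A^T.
[[-1, 2], [-2, -2], [3, 2]]

The transpose sends entry (i,j) to (j,i); rows become columns.
Row 0 of A: [-1, -2, 3] -> column 0 of A^T.
Row 1 of A: [2, -2, 2] -> column 1 of A^T.
A^T = [[-1, 2], [-2, -2], [3, 2]]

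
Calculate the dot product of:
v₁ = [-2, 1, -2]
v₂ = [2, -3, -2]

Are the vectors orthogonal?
-3, No

The dot product is the sum of products of corresponding components.
v₁·v₂ = (-2)*(2) + (1)*(-3) + (-2)*(-2) = -4 - 3 + 4 = -3.
Two vectors are orthogonal iff their dot product is 0; here the dot product is -3, so the vectors are not orthogonal.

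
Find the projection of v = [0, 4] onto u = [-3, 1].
[-6/5, 2/5]

The projection of v onto u is proj_u(v) = ((v·u) / (u·u)) · u.
v·u = (0)*(-3) + (4)*(1) = 4.
u·u = (-3)*(-3) + (1)*(1) = 10.
coefficient = 4 / 10 = 2/5.
proj_u(v) = 2/5 · [-3, 1] = [-6/5, 2/5].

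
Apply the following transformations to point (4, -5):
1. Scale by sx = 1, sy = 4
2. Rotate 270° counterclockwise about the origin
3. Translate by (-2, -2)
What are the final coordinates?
(-22, -6)

Step 1: Scale → (4, -20)
Step 2: Rotate 270° → (-20, -4)
Step 3: Translate → (-22, -6)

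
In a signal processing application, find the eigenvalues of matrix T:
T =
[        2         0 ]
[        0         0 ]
λ = 0, 2

Solve det(T - λI) = 0. For a 2×2 matrix the characteristic equation is λ² - (trace)λ + det = 0.
trace(T) = a + d = 2 + 0 = 2.
det(T) = a*d - b*c = (2)*(0) - (0)*(0) = 0 - 0 = 0.
Characteristic equation: λ² - (2)λ + (0) = 0.
Discriminant = (2)² - 4*(0) = 4 - 0 = 4.
λ = (2 ± √4) / 2 = (2 ± 2) / 2 = 0, 2.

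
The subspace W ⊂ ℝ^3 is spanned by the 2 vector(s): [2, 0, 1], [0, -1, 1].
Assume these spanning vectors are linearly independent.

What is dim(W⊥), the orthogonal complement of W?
dim(W⊥) = 1

For any subspace W of ℝ^n, dim(W) + dim(W⊥) = n (the whole-space dimension).
Here the given 2 vectors are linearly independent, so dim(W) = 2.
Thus dim(W⊥) = n - dim(W) = 3 - 2 = 1.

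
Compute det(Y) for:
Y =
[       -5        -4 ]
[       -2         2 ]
det(Y) = -18

For a 2×2 matrix [[a, b], [c, d]], det = a*d - b*c.
det(Y) = (-5)*(2) - (-4)*(-2) = -10 - 8 = -18.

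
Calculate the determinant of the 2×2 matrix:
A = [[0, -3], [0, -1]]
0

For A = [[a, b], [c, d]], det(A) = a*d - b*c.
det(A) = (0)*(-1) - (-3)*(0) = 0 - 0 = 0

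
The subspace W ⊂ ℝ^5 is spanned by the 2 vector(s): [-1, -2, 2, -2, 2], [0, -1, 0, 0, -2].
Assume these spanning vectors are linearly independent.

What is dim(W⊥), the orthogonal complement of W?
dim(W⊥) = 3

For any subspace W of ℝ^n, dim(W) + dim(W⊥) = n (the whole-space dimension).
Here the given 2 vectors are linearly independent, so dim(W) = 2.
Thus dim(W⊥) = n - dim(W) = 5 - 2 = 3.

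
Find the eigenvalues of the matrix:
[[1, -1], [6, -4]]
λ = -2 and λ = -1

Characteristic equation: det(A - λI) = 0
λ² - (trace)λ + (det) = 0
λ² - (-3)λ + (2) = 0
λ² + 3λ + 2 = 0
Solving: λ = -2, -1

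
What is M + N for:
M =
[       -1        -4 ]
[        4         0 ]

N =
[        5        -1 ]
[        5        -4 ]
M + N =
[        4        -5 ]
[        9        -4 ]

Matrix addition is elementwise: (M+N)[i][j] = M[i][j] + N[i][j].
  (M+N)[0][0] = (-1) + (5) = 4
  (M+N)[0][1] = (-4) + (-1) = -5
  (M+N)[1][0] = (4) + (5) = 9
  (M+N)[1][1] = (0) + (-4) = -4
M + N =
[        4        -5 ]
[        9        -4 ]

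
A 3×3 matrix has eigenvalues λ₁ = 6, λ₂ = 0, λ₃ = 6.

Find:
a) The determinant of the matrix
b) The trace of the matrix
det = 0, trace = 12

Two standard eigenvalue identities:
- det(A) equals the product of the eigenvalues (counted with multiplicity).
- trace(A) equals the sum of the eigenvalues.
det(A) = (6)*(0)*(6) = 0.
trace(A) = 6 + 0 + 6 = 12.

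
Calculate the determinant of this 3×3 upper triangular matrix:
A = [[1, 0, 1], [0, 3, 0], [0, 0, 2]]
6

The determinant of a triangular matrix is the product of its diagonal entries (the off-diagonal entries above the diagonal do not affect it).
det(A) = (1) * (3) * (2) = 6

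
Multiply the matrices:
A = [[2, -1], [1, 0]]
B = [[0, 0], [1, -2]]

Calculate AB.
[[-1, 2], [0, 0]]

Each entry (i,j) of AB = sum over k of A[i][k]*B[k][j].
(AB)[0][0] = (2)*(0) + (-1)*(1) = -1
(AB)[0][1] = (2)*(0) + (-1)*(-2) = 2
(AB)[1][0] = (1)*(0) + (0)*(1) = 0
(AB)[1][1] = (1)*(0) + (0)*(-2) = 0
AB = [[-1, 2], [0, 0]]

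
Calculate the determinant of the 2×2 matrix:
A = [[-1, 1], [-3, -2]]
5

For A = [[a, b], [c, d]], det(A) = a*d - b*c.
det(A) = (-1)*(-2) - (1)*(-3) = 2 - -3 = 5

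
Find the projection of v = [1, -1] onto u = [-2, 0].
[1, 0]

The projection of v onto u is proj_u(v) = ((v·u) / (u·u)) · u.
v·u = (1)*(-2) + (-1)*(0) = -2.
u·u = (-2)*(-2) + (0)*(0) = 4.
coefficient = -2 / 4 = -1/2.
proj_u(v) = -1/2 · [-2, 0] = [1, 0].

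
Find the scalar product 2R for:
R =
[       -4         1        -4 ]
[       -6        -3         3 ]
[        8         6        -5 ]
2R =
[       -8         2        -8 ]
[      -12        -6         6 ]
[       16        12       -10 ]

Scalar multiplication is elementwise: (2R)[i][j] = 2 * R[i][j].
  (2R)[0][0] = 2 * (-4) = -8
  (2R)[0][1] = 2 * (1) = 2
  (2R)[0][2] = 2 * (-4) = -8
  (2R)[1][0] = 2 * (-6) = -12
  (2R)[1][1] = 2 * (-3) = -6
  (2R)[1][2] = 2 * (3) = 6
  (2R)[2][0] = 2 * (8) = 16
  (2R)[2][1] = 2 * (6) = 12
  (2R)[2][2] = 2 * (-5) = -10
2R =
[       -8         2        -8 ]
[      -12        -6         6 ]
[       16        12       -10 ]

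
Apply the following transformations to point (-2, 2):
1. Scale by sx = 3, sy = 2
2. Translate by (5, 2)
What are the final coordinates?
(-1, 6)

Step 1: Scale (-2, 2) by (sx, sy) = (3, 2) → (-6, 4)
Step 2: Translate by (5, 2) → (-1, 6)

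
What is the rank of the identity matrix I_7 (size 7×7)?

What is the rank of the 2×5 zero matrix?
rank(I_7) = 7, rank(0) = 0

The identity I_7 has 7 columns that are the standard basis vectors e_1, …, e_7. These are linearly independent, so all 7 columns are pivots and rank(I_7) = 7.
The 2×5 zero matrix has every entry zero, so every row is the zero row and there are no pivots; rank(0) = 0.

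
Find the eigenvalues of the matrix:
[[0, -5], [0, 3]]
λ = 0 and λ = 3

Characteristic equation: det(A - λI) = 0
λ² - (trace)λ + (det) = 0
λ² - (3)λ + (0) = 0
λ² - 3λ + 0 = 0
Solving: λ = 0, 3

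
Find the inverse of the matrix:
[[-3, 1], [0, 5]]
[[-1/3, 1/15], [0, 1/5]]

For [[a,b],[c,d]], inverse = (1/det)·[[d,-b],[-c,a]]
det = -3·5 - 1·0 = -15
Inverse = (1/-15)·[[5, -1], [0, -3]]
        = [[-1/3, 1/15], [0, 1/5]]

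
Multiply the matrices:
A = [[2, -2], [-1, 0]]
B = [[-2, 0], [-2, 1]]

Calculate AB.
[[0, -2], [2, 0]]

Each entry (i,j) of AB = sum over k of A[i][k]*B[k][j].
(AB)[0][0] = (2)*(-2) + (-2)*(-2) = 0
(AB)[0][1] = (2)*(0) + (-2)*(1) = -2
(AB)[1][0] = (-1)*(-2) + (0)*(-2) = 2
(AB)[1][1] = (-1)*(0) + (0)*(1) = 0
AB = [[0, -2], [2, 0]]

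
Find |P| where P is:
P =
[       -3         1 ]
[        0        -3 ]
det(P) = 9

For a 2×2 matrix [[a, b], [c, d]], det = a*d - b*c.
det(P) = (-3)*(-3) - (1)*(0) = 9 - 0 = 9.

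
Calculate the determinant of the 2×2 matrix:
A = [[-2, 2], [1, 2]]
-6

For A = [[a, b], [c, d]], det(A) = a*d - b*c.
det(A) = (-2)*(2) - (2)*(1) = -4 - 2 = -6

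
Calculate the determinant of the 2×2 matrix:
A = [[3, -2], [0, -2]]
-6

For A = [[a, b], [c, d]], det(A) = a*d - b*c.
det(A) = (3)*(-2) - (-2)*(0) = -6 - 0 = -6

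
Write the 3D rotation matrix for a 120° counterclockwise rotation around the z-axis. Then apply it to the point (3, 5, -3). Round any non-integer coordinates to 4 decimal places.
R = [[-1/2, -√3/2, 0], [√3/2, -1/2, 0], [0, 0, 1]]; R·(3, 5, -3) = (-5.8301, 0.0981, -3.0000)

Rotation matrix for 120° around z-axis:
cos(120°) = -1/2, sin(120°) = √3/2
R = [[-1/2, -√3/2, 0], [√3/2, -1/2, 0], [0, 0, 1]]
Apply to (3, 5, -3): R·[3, 5, -3]ᵀ = (-5.8301, 0.0981, -3.0000)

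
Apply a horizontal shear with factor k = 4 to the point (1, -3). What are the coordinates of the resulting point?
(-11, -3)

Shear matrix for horizontal shear with factor k = 4:
[[1, 4], [0, 1]]
Result: (1, -3) → (-11, -3)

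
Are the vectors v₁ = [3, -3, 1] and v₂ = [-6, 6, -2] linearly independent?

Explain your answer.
No, linearly dependent (v₂ = -2·v₁)

Check whether there is a scalar k with v₂ = k·v₁.
Comparing components, k = -2 satisfies -2·[3, -3, 1] = [-6, 6, -2].
Since v₂ is a scalar multiple of v₁, the two vectors are linearly dependent.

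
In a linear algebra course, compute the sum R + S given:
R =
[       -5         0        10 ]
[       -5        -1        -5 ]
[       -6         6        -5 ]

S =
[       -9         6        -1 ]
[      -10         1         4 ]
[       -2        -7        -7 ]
R + S =
[      -14         6         9 ]
[      -15         0        -1 ]
[       -8        -1       -12 ]

Matrix addition is elementwise: (R+S)[i][j] = R[i][j] + S[i][j].
  (R+S)[0][0] = (-5) + (-9) = -14
  (R+S)[0][1] = (0) + (6) = 6
  (R+S)[0][2] = (10) + (-1) = 9
  (R+S)[1][0] = (-5) + (-10) = -15
  (R+S)[1][1] = (-1) + (1) = 0
  (R+S)[1][2] = (-5) + (4) = -1
  (R+S)[2][0] = (-6) + (-2) = -8
  (R+S)[2][1] = (6) + (-7) = -1
  (R+S)[2][2] = (-5) + (-7) = -12
R + S =
[      -14         6         9 ]
[      -15         0        -1 ]
[       -8        -1       -12 ]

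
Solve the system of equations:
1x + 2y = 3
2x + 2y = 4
x = 1, y = 1

Use elimination (row reduction):
Equation 1: 1x + 2y = 3.
Equation 2: 2x + 2y = 4.
Multiply Eq1 by 2 and Eq2 by 1: 2x + 4y = 6;  2x + 2y = 4.
Subtract: (-2)y = -2, so y = 1.
Back-substitute into Eq1: 1x + 2*(1) = 3, so x = 1.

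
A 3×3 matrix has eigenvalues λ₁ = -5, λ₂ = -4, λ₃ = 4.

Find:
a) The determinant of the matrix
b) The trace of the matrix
det = 80, trace = -5

Two standard eigenvalue identities:
- det(A) equals the product of the eigenvalues (counted with multiplicity).
- trace(A) equals the sum of the eigenvalues.
det(A) = (-5)*(-4)*(4) = 80.
trace(A) = -5 - 4 + 4 = -5.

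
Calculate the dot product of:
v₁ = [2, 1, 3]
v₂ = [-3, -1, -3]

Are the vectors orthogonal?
-16, No

The dot product is the sum of products of corresponding components.
v₁·v₂ = (2)*(-3) + (1)*(-1) + (3)*(-3) = -6 - 1 - 9 = -16.
Two vectors are orthogonal iff their dot product is 0; here the dot product is -16, so the vectors are not orthogonal.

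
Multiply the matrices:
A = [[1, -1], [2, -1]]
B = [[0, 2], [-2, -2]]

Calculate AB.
[[2, 4], [2, 6]]

Each entry (i,j) of AB = sum over k of A[i][k]*B[k][j].
(AB)[0][0] = (1)*(0) + (-1)*(-2) = 2
(AB)[0][1] = (1)*(2) + (-1)*(-2) = 4
(AB)[1][0] = (2)*(0) + (-1)*(-2) = 2
(AB)[1][1] = (2)*(2) + (-1)*(-2) = 6
AB = [[2, 4], [2, 6]]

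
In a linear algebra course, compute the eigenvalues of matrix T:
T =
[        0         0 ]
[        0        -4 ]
λ = -4, 0

Solve det(T - λI) = 0. For a 2×2 matrix the characteristic equation is λ² - (trace)λ + det = 0.
trace(T) = a + d = 0 - 4 = -4.
det(T) = a*d - b*c = (0)*(-4) - (0)*(0) = 0 - 0 = 0.
Characteristic equation: λ² - (-4)λ + (0) = 0.
Discriminant = (-4)² - 4*(0) = 16 - 0 = 16.
λ = (-4 ± √16) / 2 = (-4 ± 4) / 2 = -4, 0.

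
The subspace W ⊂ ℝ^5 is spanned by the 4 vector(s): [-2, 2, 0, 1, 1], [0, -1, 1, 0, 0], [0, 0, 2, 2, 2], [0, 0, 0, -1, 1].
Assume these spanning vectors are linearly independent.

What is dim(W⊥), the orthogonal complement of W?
dim(W⊥) = 1

For any subspace W of ℝ^n, dim(W) + dim(W⊥) = n (the whole-space dimension).
Here the given 4 vectors are linearly independent, so dim(W) = 4.
Thus dim(W⊥) = n - dim(W) = 5 - 4 = 1.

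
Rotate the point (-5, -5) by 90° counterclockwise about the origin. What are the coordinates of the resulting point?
(5, -5)

Rotation matrix R(θ) = [[cos θ, -sin θ], [sin θ, cos θ]]; for θ = 90°:
R = [[0, -1], [1, 0]]
Result: R × [-5, -5]ᵀ = [0·-5 + (-1)·-5, 1·-5 + (0)·-5]ᵀ = (5, -5)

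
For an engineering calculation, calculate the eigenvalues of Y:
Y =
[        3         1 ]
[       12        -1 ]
λ = -3, 5

Solve det(Y - λI) = 0. For a 2×2 matrix the characteristic equation is λ² - (trace)λ + det = 0.
trace(Y) = a + d = 3 - 1 = 2.
det(Y) = a*d - b*c = (3)*(-1) - (1)*(12) = -3 - 12 = -15.
Characteristic equation: λ² - (2)λ + (-15) = 0.
Discriminant = (2)² - 4*(-15) = 4 + 60 = 64.
λ = (2 ± √64) / 2 = (2 ± 8) / 2 = -3, 5.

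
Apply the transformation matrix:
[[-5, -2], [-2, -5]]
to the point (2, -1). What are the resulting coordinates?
(-8, 1)

Matrix multiplication:
[[-5, -2], [-2, -5]] × [2, -1]ᵀ
= [-5×2 + -2×-1, -2×2 + -5×-1]ᵀ
= [-8.0000, 1.0000]ᵀ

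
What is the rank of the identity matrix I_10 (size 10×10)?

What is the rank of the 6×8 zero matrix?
rank(I_10) = 10, rank(0) = 0

The identity I_10 has 10 columns that are the standard basis vectors e_1, …, e_10. These are linearly independent, so all 10 columns are pivots and rank(I_10) = 10.
The 6×8 zero matrix has every entry zero, so every row is the zero row and there are no pivots; rank(0) = 0.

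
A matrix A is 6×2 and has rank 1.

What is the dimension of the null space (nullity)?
1

The rank-nullity theorem for an m×n matrix states:
rank(A) + nullity(A) = n (the number of columns).
Here n = 2 and rank(A) = 1, so nullity(A) = 2 - 1 = 1.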